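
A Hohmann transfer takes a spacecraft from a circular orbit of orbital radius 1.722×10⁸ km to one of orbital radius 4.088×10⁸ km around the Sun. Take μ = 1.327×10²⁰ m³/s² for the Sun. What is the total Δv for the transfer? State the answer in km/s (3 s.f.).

r₁ = 1.722×10⁸ km = 1.722×10¹¹ m.
r₂ = 4.088×10⁸ km = 4.088×10¹¹ m.
Transfer ellipse a_t = (r₁ + r₂)/2 = 2.905×10¹¹ m.
At r₁: circular v_c1 = √(μ/r₁) = 27760 m/s; transfer-perihelion v_p = √[μ(2/r₁ − 1/a_t)] = 32930 m/s.
Δv₁ = v_p − v_c1 = 5171 m/s.
At r₂: circular v_c2 = √(μ/r₂) = 18020 m/s; transfer-aphelion v_a = √[μ(2/r₂ − 1/a_t)] = 13870 m/s.
Δv₂ = v_c2 − v_a = 4145 m/s.
Total Δv = Δv₁ + Δv₂ = 9316 m/s = 9.316 km/s.

Δv_total ≈ 9.32 km/s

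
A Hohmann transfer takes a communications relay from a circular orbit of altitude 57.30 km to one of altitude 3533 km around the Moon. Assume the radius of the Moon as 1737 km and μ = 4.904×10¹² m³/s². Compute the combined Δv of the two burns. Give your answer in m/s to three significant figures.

r₁ = 1737 + 57.30 = 1794.3 km = 1.7943×10⁶ m.
r₂ = 1737 + 3533 = 5270.0 km = 5.2700×10⁶ m.
Transfer ellipse a_t = (r₁ + r₂)/2 = 3.532×10⁶ m.
At r₁: circular v_c1 = √(μ/r₁) = 1653 m/s; transfer-perilune v_p = √[μ(2/r₁ − 1/a_t)] = 2019 m/s.
Δv₁ = v_p − v_c1 = 366.1 m/s.
At r₂: circular v_c2 = √(μ/r₂) = 964.7 m/s; transfer-apolune v_a = √[μ(2/r₂ − 1/a_t)] = 687.5 m/s.
Δv₂ = v_c2 − v_a = 277.1 m/s.
Total Δv = Δv₁ + Δv₂ = 643.3 m/s.

Δv_total ≈ 643 m/s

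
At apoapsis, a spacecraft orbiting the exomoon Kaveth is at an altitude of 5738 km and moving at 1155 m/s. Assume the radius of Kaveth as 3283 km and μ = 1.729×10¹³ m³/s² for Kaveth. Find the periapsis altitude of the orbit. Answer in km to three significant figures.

periapsis altitude ≈ 1530 km

r_a = 3283 + 5738 = 9021.0 km = 9.021×10⁶ m.
Specific energy ε = v²/2 − μ/r = -1.250×10⁶ J/kg, so a = −μ/(2ε) = 6.918×10⁶ m.
The apsides satisfy r_p + r_a = 2a, so the periapsis radius is 2a − r_a = 4.815×10⁶ m = 4815.1 km.
Periapsis altitude = 4815.1 − 3283 = 1532.1 km.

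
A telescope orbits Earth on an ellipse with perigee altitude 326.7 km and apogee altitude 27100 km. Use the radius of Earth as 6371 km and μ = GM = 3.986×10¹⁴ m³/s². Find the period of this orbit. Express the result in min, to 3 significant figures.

T ≈ 472 min

r_p = 6371 + 326.7 = 6697.7 km = 6.6977×10⁶ m.
r_a = 6371 + 27100 = 33471 km = 3.3471×10⁷ m.
Semi-major axis a = (r_p + r_a)/2 = (6697.7 + 33471)/2 = 20084 km = 2.008×10⁷ m.
By Kepler's third law T = 2π√(a³/μ) = 2π × 4.508×10³ = 2.833×10⁴ s.
= 472.1 min.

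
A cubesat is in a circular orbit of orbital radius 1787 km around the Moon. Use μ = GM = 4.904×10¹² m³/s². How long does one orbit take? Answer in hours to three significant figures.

T ≈ 1.88 hours

r = 1787 km = 1.787×10⁶ m.
Kepler's third law: T = 2π√(r³/μ) = 2π√((1.787×10⁶)³ / 4.904×10¹²).
r³/μ = 1.164×10⁶ s², so T = 2π × 1.079×10³ = 6.778×10³ s.
Converting: 6.778×10³ s ÷ 3600 = 1.883 hours.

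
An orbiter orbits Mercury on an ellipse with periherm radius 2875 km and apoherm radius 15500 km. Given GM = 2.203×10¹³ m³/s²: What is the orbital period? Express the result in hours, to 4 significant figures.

Semi-major axis a = (r_p + r_a)/2 = (2875.0 + 15500)/2 = 9187.5 km = 9.188×10⁶ m.
By Kepler's third law T = 2π√(a³/μ) = 2π × 5.933×10³ = 3.728×10⁴ s.
= 10.36 hours.

T ≈ 10.36 hours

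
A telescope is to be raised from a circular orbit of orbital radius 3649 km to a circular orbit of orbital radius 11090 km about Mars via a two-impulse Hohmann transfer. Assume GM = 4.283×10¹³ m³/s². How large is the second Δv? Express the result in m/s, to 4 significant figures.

r₁ = 3649 km = 3.649×10⁶ m.
r₂ = 11090 km = 1.109×10⁷ m.
Transfer ellipse a_t = (r₁ + r₂)/2 = 7.370×10⁶ m.
At r₁: circular v_c1 = √(μ/r₁) = 3426 m/s; transfer-periapsis v_p = √[μ(2/r₁ − 1/a_t)] = 4203 m/s.
At r₂: circular v_c2 = √(μ/r₂) = 1965 m/s; transfer-apoapsis v_a = √[μ(2/r₂ − 1/a_t)] = 1383 m/s.
Δv₂ = v_c2 − v_a = 582.4 m/s.

Δv ≈ 582.4 m/s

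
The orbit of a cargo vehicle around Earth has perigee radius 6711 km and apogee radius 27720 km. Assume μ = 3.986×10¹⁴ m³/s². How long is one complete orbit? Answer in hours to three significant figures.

T ≈ 6.24 hours

Semi-major axis a = (r_p + r_a)/2 = (6711.0 + 27720)/2 = 17216 km = 1.722×10⁷ m.
By Kepler's third law T = 2π√(a³/μ) = 2π × 3.578×10³ = 2.248×10⁴ s.
= 6.244 hours.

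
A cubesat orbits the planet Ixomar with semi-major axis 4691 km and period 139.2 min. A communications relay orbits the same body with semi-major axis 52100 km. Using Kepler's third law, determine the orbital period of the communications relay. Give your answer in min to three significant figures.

T₂ ≈ 5150 min

Kepler's third law: T² ∝ a³, so T₂ = T₁ (a₂/a₁)^(3/2).
a₂/a₁ = 11.11, (a₂/a₁)^(3/2) = 37.01.
T₂ = 139.2 × 37.01 = 5152 min.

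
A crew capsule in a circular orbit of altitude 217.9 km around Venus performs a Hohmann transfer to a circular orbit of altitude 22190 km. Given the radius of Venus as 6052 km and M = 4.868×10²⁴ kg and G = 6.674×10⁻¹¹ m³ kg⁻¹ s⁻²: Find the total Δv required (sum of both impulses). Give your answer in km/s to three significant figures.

Δv_total ≈ 3.36 km/s

μ = GM = 6.674×10⁻¹¹ × 4.868×10²⁴ = 3.249×10¹⁴ m³/s².
r₁ = 6052 + 217.9 = 6269.9 km = 6.2699×10⁶ m.
r₂ = 6052 + 22190 = 28242 km = 2.8242×10⁷ m.
Transfer ellipse a_t = (r₁ + r₂)/2 = 1.726×10⁷ m.
At r₁: circular v_c1 = √(μ/r₁) = 7198 m/s; transfer-periapsis v_p = √[μ(2/r₁ − 1/a_t)] = 9209 m/s.
Δv₁ = v_p − v_c1 = 2011 m/s.
At r₂: circular v_c2 = √(μ/r₂) = 3392 m/s; transfer-apoapsis v_a = √[μ(2/r₂ − 1/a_t)] = 2044 m/s.
Δv₂ = v_c2 − v_a = 1347 m/s.
Total Δv = Δv₁ + Δv₂ = 3358 m/s = 3.358 km/s.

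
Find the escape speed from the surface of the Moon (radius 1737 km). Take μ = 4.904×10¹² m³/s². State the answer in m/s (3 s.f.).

r = R = 1.737×10⁶ m.
Escape speed v_esc = √(2μ/r) = √(2 × 4.904×10¹² / 1.737×10⁶) = √(5.647×10⁶) = 2376 m/s.

v_esc ≈ 2380 m/s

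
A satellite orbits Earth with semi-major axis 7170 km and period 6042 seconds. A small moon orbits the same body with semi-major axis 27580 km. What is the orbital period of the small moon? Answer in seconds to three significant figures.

Kepler's third law: T² ∝ a³, so T₂ = T₁ (a₂/a₁)^(3/2).
a₂/a₁ = 3.847, (a₂/a₁)^(3/2) = 7.544.
T₂ = 6042 × 7.544 = 45580 seconds.

T₂ ≈ 45600 seconds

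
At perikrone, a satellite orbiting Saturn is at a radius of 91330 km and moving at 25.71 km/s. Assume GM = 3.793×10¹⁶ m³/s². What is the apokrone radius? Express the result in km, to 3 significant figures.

r_p = 9.133×10⁷ m.
Specific energy ε = v²/2 − μ/r = -8.481×10⁷ J/kg, so a = −μ/(2ε) = 2.236×10⁸ m.
The apsides satisfy r_p + r_a = 2a, so the apokrone radius is 2a − r_p = 3.559×10⁸ m = 3.5593×10⁵ km.

apokrone radius ≈ 3.56×10⁵ km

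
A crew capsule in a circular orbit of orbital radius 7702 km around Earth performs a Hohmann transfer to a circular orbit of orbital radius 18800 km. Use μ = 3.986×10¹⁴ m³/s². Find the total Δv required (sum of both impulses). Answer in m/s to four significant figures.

r₁ = 7702 km = 7.702×10⁶ m.
r₂ = 18800 km = 1.880×10⁷ m.
Transfer ellipse a_t = (r₁ + r₂)/2 = 1.325×10⁷ m.
At r₁: circular v_c1 = √(μ/r₁) = 7194 m/s; transfer-perigee v_p = √[μ(2/r₁ − 1/a_t)] = 8569 m/s.
Δv₁ = v_p − v_c1 = 1375 m/s.
At r₂: circular v_c2 = √(μ/r₂) = 4605 m/s; transfer-apogee v_a = √[μ(2/r₂ − 1/a_t)] = 3510 m/s.
Δv₂ = v_c2 − v_a = 1094 m/s.
Total Δv = Δv₁ + Δv₂ = 2469 m/s.

Δv_total ≈ 2469 m/s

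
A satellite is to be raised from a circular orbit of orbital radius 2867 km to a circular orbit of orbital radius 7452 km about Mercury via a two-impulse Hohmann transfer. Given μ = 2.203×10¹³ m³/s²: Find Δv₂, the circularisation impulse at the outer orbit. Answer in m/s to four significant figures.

r₁ = 2867 km = 2.867×10⁶ m.
r₂ = 7452 km = 7.452×10⁶ m.
Transfer ellipse a_t = (r₁ + r₂)/2 = 5.160×10⁶ m.
At r₁: circular v_c1 = √(μ/r₁) = 2772 m/s; transfer-periherm v_p = √[μ(2/r₁ − 1/a_t)] = 3331 m/s.
At r₂: circular v_c2 = √(μ/r₂) = 1719 m/s; transfer-apoherm v_a = √[μ(2/r₂ − 1/a_t)] = 1282 m/s.
Δv₂ = v_c2 − v_a = 437.7 m/s.

Δv ≈ 437.7 m/s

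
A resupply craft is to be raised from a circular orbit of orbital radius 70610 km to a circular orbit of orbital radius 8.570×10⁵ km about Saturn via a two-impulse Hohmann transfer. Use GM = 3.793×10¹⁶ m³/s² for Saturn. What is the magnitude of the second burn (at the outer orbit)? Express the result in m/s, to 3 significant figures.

Δv ≈ 4060 m/s

r₁ = 70610 km = 7.061×10⁷ m.
r₂ = 8.570×10⁵ km = 8.570×10⁸ m.
Transfer ellipse a_t = (r₁ + r₂)/2 = 4.638×10⁸ m.
At r₁: circular v_c1 = √(μ/r₁) = 23180 m/s; transfer-perikrone v_p = √[μ(2/r₁ − 1/a_t)] = 31510 m/s.
At r₂: circular v_c2 = √(μ/r₂) = 6653 m/s; transfer-apokrone v_a = √[μ(2/r₂ − 1/a_t)] = 2596 m/s.
Δv₂ = v_c2 − v_a = 4057 m/s.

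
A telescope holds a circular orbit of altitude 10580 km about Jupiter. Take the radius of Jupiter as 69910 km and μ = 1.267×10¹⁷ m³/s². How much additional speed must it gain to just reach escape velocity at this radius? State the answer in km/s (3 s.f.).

Δv ≈ 16.4 km/s

r = 69910 + 10580 = 80490 km = 8.0490×10⁷ m.
Circular speed v_c = √(μ/r) = 39680 m/s.
Escape speed v_esc = √(2μ/r) = √2 × v_c = 56110 m/s.
Δv = v_esc − v_c = 16430 m/s = 16.43 km/s.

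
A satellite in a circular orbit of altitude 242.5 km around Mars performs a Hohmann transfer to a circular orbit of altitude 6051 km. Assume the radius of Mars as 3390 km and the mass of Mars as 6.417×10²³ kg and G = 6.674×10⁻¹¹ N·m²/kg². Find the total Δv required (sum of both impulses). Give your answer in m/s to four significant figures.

Δv_total ≈ 1235 m/s

μ = GM = 6.674×10⁻¹¹ × 6.417×10²³ = 4.283×10¹³ m³/s².
r₁ = 3390 + 242.5 = 3632.5 km = 3.6325×10⁶ m.
r₂ = 3390 + 6051 = 9441.0 km = 9.4410×10⁶ m.
Transfer ellipse a_t = (r₁ + r₂)/2 = 6.537×10⁶ m.
At r₁: circular v_c1 = √(μ/r₁) = 3434 m/s; transfer-periapsis v_p = √[μ(2/r₁ − 1/a_t)] = 4127 m/s.
Δv₁ = v_p − v_c1 = 692.9 m/s.
At r₂: circular v_c2 = √(μ/r₂) = 2130 m/s; transfer-apoapsis v_a = √[μ(2/r₂ − 1/a_t)] = 1588 m/s.
Δv₂ = v_c2 − v_a = 542.1 m/s.
Total Δv = Δv₁ + Δv₂ = 1235 m/s.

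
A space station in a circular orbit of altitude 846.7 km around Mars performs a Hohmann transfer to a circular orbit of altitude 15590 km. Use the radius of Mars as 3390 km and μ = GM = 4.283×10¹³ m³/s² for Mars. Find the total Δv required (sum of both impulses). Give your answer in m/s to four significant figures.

Δv_total ≈ 1481 m/s

r₁ = 3390 + 846.7 = 4236.7 km = 4.2367×10⁶ m.
r₂ = 3390 + 15590 = 18980 km = 1.8980×10⁷ m.
Transfer ellipse a_t = (r₁ + r₂)/2 = 1.161×10⁷ m.
At r₁: circular v_c1 = √(μ/r₁) = 3180 m/s; transfer-periapsis v_p = √[μ(2/r₁ − 1/a_t)] = 4066 m/s.
Δv₁ = v_p − v_c1 = 886.1 m/s.
At r₂: circular v_c2 = √(μ/r₂) = 1502 m/s; transfer-apoapsis v_a = √[μ(2/r₂ − 1/a_t)] = 907.5 m/s.
Δv₂ = v_c2 − v_a = 594.7 m/s.
Total Δv = Δv₁ + Δv₂ = 1481 m/s.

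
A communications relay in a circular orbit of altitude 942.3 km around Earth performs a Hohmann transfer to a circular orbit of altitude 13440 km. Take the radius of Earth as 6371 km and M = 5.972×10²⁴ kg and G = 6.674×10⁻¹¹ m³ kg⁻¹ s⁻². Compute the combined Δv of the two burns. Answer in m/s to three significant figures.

μ = GM = 6.674×10⁻¹¹ × 5.972×10²⁴ = 3.986×10¹⁴ m³/s².
r₁ = 6371 + 942.3 = 7313.3 km = 7.3133×10⁶ m.
r₂ = 6371 + 13440 = 19811 km = 1.9811×10⁷ m.
Transfer ellipse a_t = (r₁ + r₂)/2 = 1.356×10⁷ m.
At r₁: circular v_c1 = √(μ/r₁) = 7382 m/s; transfer-perigee v_p = √[μ(2/r₁ − 1/a_t)] = 8922 m/s.
Δv₁ = v_p − v_c1 = 1540 m/s.
At r₂: circular v_c2 = √(μ/r₂) = 4485 m/s; transfer-apogee v_a = √[μ(2/r₂ − 1/a_t)] = 3294 m/s.
Δv₂ = v_c2 − v_a = 1192 m/s.
Total Δv = Δv₁ + Δv₂ = 2732 m/s.

Δv_total ≈ 2730 m/s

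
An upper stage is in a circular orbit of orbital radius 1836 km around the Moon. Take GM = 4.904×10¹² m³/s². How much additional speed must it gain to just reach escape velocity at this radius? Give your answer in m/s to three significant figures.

Δv ≈ 677 m/s

r = 1836 km = 1.836×10⁶ m.
Circular speed v_c = √(μ/r) = 1634 m/s.
Escape speed v_esc = √(2μ/r) = √2 × v_c = 2311 m/s.
Δv = v_esc − v_c = 677.0 m/s.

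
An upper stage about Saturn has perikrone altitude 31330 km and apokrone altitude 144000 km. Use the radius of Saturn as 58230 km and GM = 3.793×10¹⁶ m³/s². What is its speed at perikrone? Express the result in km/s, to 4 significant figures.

v ≈ 24.23 km/s

r_p = 58230 + 31330 = 89560 km = 8.9560×10⁷ m.
r_a = 58230 + 144000 = 202230 km = 2.0223×10⁸ m.
Semi-major axis a = (r_p + r_a)/2 = 1.4590×10⁵ km = 1.459×10⁸ m.
Vis-viva: v² = μ(2/r − 1/a) = 3.793×10¹⁶ × (2.233×10⁻⁸ − 6.854×10⁻⁹) = 5.870×10⁸ m²/s².
v = 24230 m/s = 24.23 km/s.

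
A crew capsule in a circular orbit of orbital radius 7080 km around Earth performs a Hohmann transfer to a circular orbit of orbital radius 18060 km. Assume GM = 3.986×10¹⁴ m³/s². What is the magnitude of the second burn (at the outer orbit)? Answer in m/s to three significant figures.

Δv ≈ 1170 m/s

r₁ = 7080 km = 7.080×10⁶ m.
r₂ = 18060 km = 1.806×10⁷ m.
Transfer ellipse a_t = (r₁ + r₂)/2 = 1.257×10⁷ m.
At r₁: circular v_c1 = √(μ/r₁) = 7503 m/s; transfer-perigee v_p = √[μ(2/r₁ − 1/a_t)] = 8994 m/s.
At r₂: circular v_c2 = √(μ/r₂) = 4698 m/s; transfer-apogee v_a = √[μ(2/r₂ − 1/a_t)] = 3526 m/s.
Δv₂ = v_c2 − v_a = 1172 m/s.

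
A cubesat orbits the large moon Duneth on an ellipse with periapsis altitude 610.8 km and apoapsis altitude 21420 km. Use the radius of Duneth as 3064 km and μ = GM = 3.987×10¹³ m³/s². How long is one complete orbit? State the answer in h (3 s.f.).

T ≈ 14.6 h

r_p = 3064 + 610.8 = 3674.8 km = 3.6748×10⁶ m.
r_a = 3064 + 21420 = 24484 km = 2.4484×10⁷ m.
Semi-major axis a = (r_p + r_a)/2 = (3674.8 + 24484)/2 = 14079 km = 1.408×10⁷ m.
By Kepler's third law T = 2π√(a³/μ) = 2π × 8.367×10³ = 5.257×10⁴ s.
= 14.60 h.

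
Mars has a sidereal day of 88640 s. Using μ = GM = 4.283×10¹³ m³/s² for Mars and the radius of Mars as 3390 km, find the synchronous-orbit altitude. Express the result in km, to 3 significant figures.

A synchronous orbit has period T, so by Kepler's third law a = (μT²/4π²)^(1/3).
μT²/4π² = 4.283×10¹³ × (8.864×10⁴)² / 39.48 = 8.524×10²¹ m³.
a = 2.043×10⁷ m = 20428 km.
Altitude h = a − R = 20428 − 3390 = 17038 km.

h_sync ≈ 17000 km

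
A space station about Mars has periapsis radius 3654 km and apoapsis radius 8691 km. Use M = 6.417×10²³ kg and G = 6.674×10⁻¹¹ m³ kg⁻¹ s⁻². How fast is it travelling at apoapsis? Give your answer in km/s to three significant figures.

μ = GM = 6.674×10⁻¹¹ × 6.417×10²³ = 4.283×10¹³ m³/s².
Semi-major axis a = (r_p + r_a)/2 = 6172.5 km = 6.172×10⁶ m.
Vis-viva: v² = μ(2/r − 1/a) = 4.283×10¹³ × (2.301×10⁻⁷ − 1.620×10⁻⁷) = 2.917×10⁶ m²/s².
v = 1708 m/s = 1.708 km/s.

v ≈ 1.71 km/s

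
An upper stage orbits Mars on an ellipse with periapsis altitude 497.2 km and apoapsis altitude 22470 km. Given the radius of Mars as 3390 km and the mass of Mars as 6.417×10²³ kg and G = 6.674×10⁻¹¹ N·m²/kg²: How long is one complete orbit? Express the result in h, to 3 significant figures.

μ = GM = 6.674×10⁻¹¹ × 6.417×10²³ = 4.283×10¹³ m³/s².
r_p = 3390 + 497.2 = 3887.2 km = 3.8872×10⁶ m.
r_a = 3390 + 22470 = 25860 km = 2.5860×10⁷ m.
Semi-major axis a = (r_p + r_a)/2 = (3887.2 + 25860)/2 = 14874 km = 1.487×10⁷ m.
By Kepler's third law T = 2π√(a³/μ) = 2π × 8.765×10³ = 5.507×10⁴ s.
= 15.30 h.

T ≈ 15.3 h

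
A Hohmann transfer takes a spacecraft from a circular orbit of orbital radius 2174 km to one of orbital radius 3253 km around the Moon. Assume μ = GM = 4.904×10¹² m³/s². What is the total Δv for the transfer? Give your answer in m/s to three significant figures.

r₁ = 2174 km = 2.174×10⁶ m.
r₂ = 3253 km = 3.253×10⁶ m.
Transfer ellipse a_t = (r₁ + r₂)/2 = 2.714×10⁶ m.
At r₁: circular v_c1 = √(μ/r₁) = 1502 m/s; transfer-perilune v_p = √[μ(2/r₁ − 1/a_t)] = 1644 m/s.
Δv₁ = v_p − v_c1 = 142.5 m/s.
At r₂: circular v_c2 = √(μ/r₂) = 1228 m/s; transfer-apolune v_a = √[μ(2/r₂ − 1/a_t)] = 1099 m/s.
Δv₂ = v_c2 − v_a = 128.8 m/s.
Total Δv = Δv₁ + Δv₂ = 271.4 m/s.

Δv_total ≈ 271 m/s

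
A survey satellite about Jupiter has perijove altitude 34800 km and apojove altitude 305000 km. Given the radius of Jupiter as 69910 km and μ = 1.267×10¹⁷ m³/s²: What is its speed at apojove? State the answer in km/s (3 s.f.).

v ≈ 12.1 km/s

r_p = 69910 + 34800 = 104710 km = 1.0471×10⁸ m.
r_a = 69910 + 305000 = 374910 km = 3.7491×10⁸ m.
Semi-major axis a = (r_p + r_a)/2 = 2.3981×10⁵ km = 2.398×10⁸ m.
Vis-viva: v² = μ(2/r − 1/a) = 1.267×10¹⁷ × (5.335×10⁻⁹ − 4.170×10⁻⁹) = 1.476×10⁸ m²/s².
v = 12150 m/s = 12.15 km/s.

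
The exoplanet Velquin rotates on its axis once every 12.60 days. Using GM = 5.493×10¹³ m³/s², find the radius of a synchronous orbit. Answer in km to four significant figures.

r_sync ≈ 1.181×10⁵ km

T = 12.60 days = 1.089×10⁶ s.
A synchronous orbit has period T, so by Kepler's third law a = (μT²/4π²)^(1/3).
μT²/4π² = 5.493×10¹³ × (1.089×10⁶)² / 39.48 = 1.649×10²⁴ m³.
a = 1.181×10⁸ m = 1.1814×10⁵ km.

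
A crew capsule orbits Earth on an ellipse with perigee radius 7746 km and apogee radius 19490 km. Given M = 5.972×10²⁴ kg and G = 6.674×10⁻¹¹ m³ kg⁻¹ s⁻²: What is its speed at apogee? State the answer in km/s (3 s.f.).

μ = GM = 6.674×10⁻¹¹ × 5.972×10²⁴ = 3.986×10¹⁴ m³/s².
Semi-major axis a = (r_p + r_a)/2 = 13618 km = 1.362×10⁷ m.
Vis-viva: v² = μ(2/r − 1/a) = 3.986×10¹⁴ × (1.026×10⁻⁷ − 7.343×10⁻⁸) = 1.163×10⁷ m²/s².
v = 3411 m/s = 3.411 km/s.

v ≈ 3.41 km/s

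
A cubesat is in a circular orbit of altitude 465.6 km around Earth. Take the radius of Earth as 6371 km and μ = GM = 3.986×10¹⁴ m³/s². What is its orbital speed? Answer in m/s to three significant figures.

r = 6371 + 465.6 = 6836.6 km = 6.8366×10⁶ m.
For a circular orbit v = √(μ/r) = √(3.986×10¹⁴ / 6.837×10⁶) = √(5.830×10⁷) = 7636 m/s.

v ≈ 7640 m/s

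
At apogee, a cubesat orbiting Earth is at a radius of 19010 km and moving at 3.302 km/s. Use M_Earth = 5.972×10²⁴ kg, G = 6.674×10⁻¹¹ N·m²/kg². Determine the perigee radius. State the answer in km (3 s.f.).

perigee radius ≈ 6680 km

μ = GM = 6.674×10⁻¹¹ × 5.972×10²⁴ = 3.986×10¹⁴ m³/s².
r_a = 1.901×10⁷ m.
Specific energy ε = v²/2 − μ/r = -1.551×10⁷ J/kg, so a = −μ/(2ε) = 1.284×10⁷ m.
The apsides satisfy r_p + r_a = 2a, so the perigee radius is 2a − r_a = 6.680×10⁶ m = 6679.7 km.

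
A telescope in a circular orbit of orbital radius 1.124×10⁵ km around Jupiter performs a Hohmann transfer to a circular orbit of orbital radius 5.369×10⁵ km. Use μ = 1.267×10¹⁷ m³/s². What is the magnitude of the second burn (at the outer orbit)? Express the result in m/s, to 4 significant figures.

Δv ≈ 6323 m/s

r₁ = 1.124×10⁵ km = 1.124×10⁸ m.
r₂ = 5.369×10⁵ km = 5.369×10⁸ m.
Transfer ellipse a_t = (r₁ + r₂)/2 = 3.246×10⁸ m.
At r₁: circular v_c1 = √(μ/r₁) = 33570 m/s; transfer-perijove v_p = √[μ(2/r₁ − 1/a_t)] = 43180 m/s.
At r₂: circular v_c2 = √(μ/r₂) = 15360 m/s; transfer-apojove v_a = √[μ(2/r₂ − 1/a_t)] = 9039 m/s.
Δv₂ = v_c2 − v_a = 6323 m/s.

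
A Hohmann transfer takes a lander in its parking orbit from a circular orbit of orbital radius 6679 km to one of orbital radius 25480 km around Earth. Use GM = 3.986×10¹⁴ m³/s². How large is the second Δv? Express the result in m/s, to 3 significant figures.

Δv ≈ 1410 m/s

r₁ = 6679 km = 6.679×10⁶ m.
r₂ = 25480 km = 2.548×10⁷ m.
Transfer ellipse a_t = (r₁ + r₂)/2 = 1.608×10⁷ m.
At r₁: circular v_c1 = √(μ/r₁) = 7725 m/s; transfer-perigee v_p = √[μ(2/r₁ − 1/a_t)] = 9725 m/s.
At r₂: circular v_c2 = √(μ/r₂) = 3955 m/s; transfer-apogee v_a = √[μ(2/r₂ − 1/a_t)] = 2549 m/s.
Δv₂ = v_c2 − v_a = 1406 m/s.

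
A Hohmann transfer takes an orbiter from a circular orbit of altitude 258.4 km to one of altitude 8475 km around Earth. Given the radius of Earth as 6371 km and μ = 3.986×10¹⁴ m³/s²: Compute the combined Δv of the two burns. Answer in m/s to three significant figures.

Δv_total ≈ 2470 m/s

r₁ = 6371 + 258.4 = 6629.4 km = 6.6294×10⁶ m.
r₂ = 6371 + 8475 = 14846 km = 1.4846×10⁷ m.
Transfer ellipse a_t = (r₁ + r₂)/2 = 1.074×10⁷ m.
At r₁: circular v_c1 = √(μ/r₁) = 7754 m/s; transfer-perigee v_p = √[μ(2/r₁ − 1/a_t)] = 9118 m/s.
Δv₁ = v_p − v_c1 = 1363 m/s.
At r₂: circular v_c2 = √(μ/r₂) = 5182 m/s; transfer-apogee v_a = √[μ(2/r₂ − 1/a_t)] = 4071 m/s.
Δv₂ = v_c2 − v_a = 1110 m/s.
Total Δv = Δv₁ + Δv₂ = 2474 m/s.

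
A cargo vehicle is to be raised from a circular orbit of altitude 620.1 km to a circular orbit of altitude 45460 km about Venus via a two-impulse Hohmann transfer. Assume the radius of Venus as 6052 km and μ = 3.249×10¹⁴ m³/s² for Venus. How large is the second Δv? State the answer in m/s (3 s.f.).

r₁ = 6052 + 620.1 = 6672.1 km = 6.6721×10⁶ m.
r₂ = 6052 + 45460 = 51512 km = 5.1512×10⁷ m.
Transfer ellipse a_t = (r₁ + r₂)/2 = 2.909×10⁷ m.
At r₁: circular v_c1 = √(μ/r₁) = 6978 m/s; transfer-periapsis v_p = √[μ(2/r₁ − 1/a_t)] = 9286 m/s.
At r₂: circular v_c2 = √(μ/r₂) = 2511 m/s; transfer-apoapsis v_a = √[μ(2/r₂ − 1/a_t)] = 1203 m/s.
Δv₂ = v_c2 − v_a = 1309 m/s.

Δv ≈ 1310 m/s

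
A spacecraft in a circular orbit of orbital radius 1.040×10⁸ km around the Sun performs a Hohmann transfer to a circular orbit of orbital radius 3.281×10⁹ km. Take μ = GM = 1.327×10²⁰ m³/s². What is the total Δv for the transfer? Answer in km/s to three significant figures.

r₁ = 1.040×10⁸ km = 1.040×10¹¹ m.
r₂ = 3.281×10⁹ km = 3.281×10¹² m.
Transfer ellipse a_t = (r₁ + r₂)/2 = 1.692×10¹² m.
At r₁: circular v_c1 = √(μ/r₁) = 35720 m/s; transfer-perihelion v_p = √[μ(2/r₁ − 1/a_t)] = 49730 m/s.
Δv₁ = v_p − v_c1 = 14010 m/s.
At r₂: circular v_c2 = √(μ/r₂) = 6360 m/s; transfer-aphelion v_a = √[μ(2/r₂ − 1/a_t)] = 1576 m/s.
Δv₂ = v_c2 − v_a = 4783 m/s.
Total Δv = Δv₁ + Δv₂ = 18800 m/s = 18.80 km/s.

Δv_total ≈ 18.8 km/s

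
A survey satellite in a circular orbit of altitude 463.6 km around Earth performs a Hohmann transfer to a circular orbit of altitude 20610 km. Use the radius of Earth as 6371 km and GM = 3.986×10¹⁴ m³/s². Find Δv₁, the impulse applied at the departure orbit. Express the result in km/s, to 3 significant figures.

Δv ≈ 2.01 km/s

r₁ = 6371 + 463.6 = 6834.6 km = 6.8346×10⁶ m.
r₂ = 6371 + 20610 = 26981 km = 2.6981×10⁷ m.
Transfer ellipse a_t = (r₁ + r₂)/2 = 1.691×10⁷ m.
At r₁: circular v_c1 = √(μ/r₁) = 7637 m/s; transfer-perigee v_p = √[μ(2/r₁ − 1/a_t)] = 9647 m/s.
Δv₁ = v_p − v_c1 = 2010 m/s.
= 2.010 km/s.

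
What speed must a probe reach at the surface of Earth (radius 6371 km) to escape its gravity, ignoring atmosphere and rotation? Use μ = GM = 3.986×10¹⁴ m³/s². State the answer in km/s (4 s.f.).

r = R = 6.371×10⁶ m.
Escape speed v_esc = √(2μ/r) = √(2 × 3.986×10¹⁴ / 6.371×10⁶) = √(1.251×10⁸) = 11190 m/s.
= 11.19 km/s.

v_esc ≈ 11.19 km/s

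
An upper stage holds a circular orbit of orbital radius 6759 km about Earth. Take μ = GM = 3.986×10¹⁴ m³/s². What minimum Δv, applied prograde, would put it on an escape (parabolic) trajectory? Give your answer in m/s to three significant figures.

Δv ≈ 3180 m/s

r = 6759 km = 6.759×10⁶ m.
Circular speed v_c = √(μ/r) = 7679 m/s.
Escape speed v_esc = √(2μ/r) = √2 × v_c = 10860 m/s.
Δv = v_esc − v_c = 3181 m/s.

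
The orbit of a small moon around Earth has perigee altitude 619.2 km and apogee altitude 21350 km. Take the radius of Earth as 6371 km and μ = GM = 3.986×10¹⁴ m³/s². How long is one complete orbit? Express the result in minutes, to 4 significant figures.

r_p = 6371 + 619.2 = 6990.2 km = 6.9902×10⁶ m.
r_a = 6371 + 21350 = 27721 km = 2.7721×10⁷ m.
Semi-major axis a = (r_p + r_a)/2 = (6990.2 + 27721)/2 = 17356 km = 1.736×10⁷ m.
By Kepler's third law T = 2π√(a³/μ) = 2π × 3.622×10³ = 2.275×10⁴ s.
= 379.2 minutes.

T ≈ 379.2 minutes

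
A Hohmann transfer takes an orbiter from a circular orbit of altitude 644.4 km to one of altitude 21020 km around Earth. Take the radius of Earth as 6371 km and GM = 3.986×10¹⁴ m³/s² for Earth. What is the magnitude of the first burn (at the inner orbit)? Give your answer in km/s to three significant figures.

Δv ≈ 1.97 km/s

r₁ = 6371 + 644.4 = 7015.4 km = 7.0154×10⁶ m.
r₂ = 6371 + 21020 = 27391 km = 2.7391×10⁷ m.
Transfer ellipse a_t = (r₁ + r₂)/2 = 1.720×10⁷ m.
At r₁: circular v_c1 = √(μ/r₁) = 7538 m/s; transfer-perigee v_p = √[μ(2/r₁ − 1/a_t)] = 9511 m/s.
Δv₁ = v_p − v_c1 = 1974 m/s.
= 1.974 km/s.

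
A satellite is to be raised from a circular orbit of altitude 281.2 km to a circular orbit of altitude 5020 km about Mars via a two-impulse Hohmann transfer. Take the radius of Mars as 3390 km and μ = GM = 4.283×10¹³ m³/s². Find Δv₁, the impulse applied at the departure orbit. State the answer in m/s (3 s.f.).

Δv ≈ 615 m/s

r₁ = 3390 + 281.2 = 3671.2 km = 3.6712×10⁶ m.
r₂ = 3390 + 5020 = 8410.0 km = 8.4100×10⁶ m.
Transfer ellipse a_t = (r₁ + r₂)/2 = 6.041×10⁶ m.
At r₁: circular v_c1 = √(μ/r₁) = 3416 m/s; transfer-periapsis v_p = √[μ(2/r₁ − 1/a_t)] = 4030 m/s.
Δv₁ = v_p − v_c1 = 614.6 m/s.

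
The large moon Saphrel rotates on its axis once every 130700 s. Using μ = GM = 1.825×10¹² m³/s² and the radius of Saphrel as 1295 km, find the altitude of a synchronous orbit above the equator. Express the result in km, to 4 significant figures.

A synchronous orbit has period T, so by Kepler's third law a = (μT²/4π²)^(1/3).
μT²/4π² = 1.825×10¹² × (1.307×10⁵)² / 39.48 = 7.897×10²⁰ m³.
a = 9.243×10⁶ m = 9243.1 km.
Altitude h = a − R = 9243.1 − 1295 = 7948.1 km.

h_sync ≈ 7948 km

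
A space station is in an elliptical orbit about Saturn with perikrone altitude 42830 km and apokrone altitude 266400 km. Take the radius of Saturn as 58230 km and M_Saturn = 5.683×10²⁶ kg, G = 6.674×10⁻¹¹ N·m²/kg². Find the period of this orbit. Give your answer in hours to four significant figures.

T ≈ 27.83 hours

μ = GM = 6.674×10⁻¹¹ × 5.683×10²⁶ = 3.793×10¹⁶ m³/s².
r_p = 58230 + 42830 = 101060 km = 1.0106×10⁸ m.
r_a = 58230 + 266400 = 324630 km = 3.2463×10⁸ m.
Semi-major axis a = (r_p + r_a)/2 = (1.0106×10⁵ + 3.2463×10⁵)/2 = 2.1284×10⁵ km = 2.128×10⁸ m.
By Kepler's third law T = 2π√(a³/μ) = 2π × 1.594×10⁴ = 1.002×10⁵ s.
= 27.83 hours.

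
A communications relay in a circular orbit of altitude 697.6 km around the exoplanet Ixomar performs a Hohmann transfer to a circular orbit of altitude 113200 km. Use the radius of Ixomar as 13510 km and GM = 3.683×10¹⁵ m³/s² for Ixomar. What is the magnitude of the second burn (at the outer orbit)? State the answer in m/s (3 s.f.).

Δv ≈ 2970 m/s

r₁ = 13510 + 697.6 = 14208 km = 1.4208×10⁷ m.
r₂ = 13510 + 113200 = 126710 km = 1.2671×10⁸ m.
Transfer ellipse a_t = (r₁ + r₂)/2 = 7.046×10⁷ m.
At r₁: circular v_c1 = √(μ/r₁) = 16100 m/s; transfer-periapsis v_p = √[μ(2/r₁ − 1/a_t)] = 21590 m/s.
At r₂: circular v_c2 = √(μ/r₂) = 5391 m/s; transfer-apoapsis v_a = √[μ(2/r₂ − 1/a_t)] = 2421 m/s.
Δv₂ = v_c2 − v_a = 2970 m/s.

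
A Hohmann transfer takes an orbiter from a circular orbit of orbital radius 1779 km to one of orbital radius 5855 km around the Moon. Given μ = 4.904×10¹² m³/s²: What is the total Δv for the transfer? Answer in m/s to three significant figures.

r₁ = 1779 km = 1.779×10⁶ m.
r₂ = 5855 km = 5.855×10⁶ m.
Transfer ellipse a_t = (r₁ + r₂)/2 = 3.817×10⁶ m.
At r₁: circular v_c1 = √(μ/r₁) = 1660 m/s; transfer-perilune v_p = √[μ(2/r₁ − 1/a_t)] = 2056 m/s.
Δv₁ = v_p − v_c1 = 396.0 m/s.
At r₂: circular v_c2 = √(μ/r₂) = 915.2 m/s; transfer-apolune v_a = √[μ(2/r₂ − 1/a_t)] = 624.8 m/s.
Δv₂ = v_c2 − v_a = 290.4 m/s.
Total Δv = Δv₁ + Δv₂ = 686.4 m/s.

Δv_total ≈ 686 m/s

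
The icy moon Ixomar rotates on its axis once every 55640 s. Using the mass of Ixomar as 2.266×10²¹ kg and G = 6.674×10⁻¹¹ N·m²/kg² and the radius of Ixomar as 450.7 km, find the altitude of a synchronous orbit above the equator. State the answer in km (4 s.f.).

μ = GM = 6.674×10⁻¹¹ × 2.266×10²¹ = 1.512×10¹¹ m³/s².
A synchronous orbit has period T, so by Kepler's third law a = (μT²/4π²)^(1/3).
μT²/4π² = 1.512×10¹¹ × (5.564×10⁴)² / 39.48 = 1.186×10¹⁹ m³.
a = 2.280×10⁶ m = 2280.4 km.
Altitude h = a − R = 2280.4 − 450.7 = 1829.7 km.

h_sync ≈ 1830 km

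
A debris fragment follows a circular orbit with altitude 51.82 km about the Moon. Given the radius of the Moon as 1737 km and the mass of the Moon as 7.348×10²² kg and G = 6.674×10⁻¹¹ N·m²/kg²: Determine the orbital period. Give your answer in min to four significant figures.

T ≈ 113.1 min

μ = GM = 6.674×10⁻¹¹ × 7.348×10²² = 4.904×10¹² m³/s².
r = 1737 + 51.82 = 1788.8 km = 1.7888×10⁶ m.
Kepler's third law: T = 2π√(r³/μ) = 2π√((1.789×10⁶)³ / 4.904×10¹²).
r³/μ = 1.167×10⁶ s², so T = 2π × 1.080×10³ = 6.788×10³ s.
Converting: 6.788×10³ s ÷ 60.00 = 113.1 min.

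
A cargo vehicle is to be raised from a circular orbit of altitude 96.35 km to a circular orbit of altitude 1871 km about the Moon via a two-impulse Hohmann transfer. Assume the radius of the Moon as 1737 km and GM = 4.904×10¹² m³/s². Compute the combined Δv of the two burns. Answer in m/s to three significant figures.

r₁ = 1737 + 96.35 = 1833.3 km = 1.8334×10⁶ m.
r₂ = 1737 + 1871 = 3608.0 km = 3.6080×10⁶ m.
Transfer ellipse a_t = (r₁ + r₂)/2 = 2.721×10⁶ m.
At r₁: circular v_c1 = √(μ/r₁) = 1636 m/s; transfer-perilune v_p = √[μ(2/r₁ − 1/a_t)] = 1883 m/s.
Δv₁ = v_p − v_c1 = 247.9 m/s.
At r₂: circular v_c2 = √(μ/r₂) = 1166 m/s; transfer-apolune v_a = √[μ(2/r₂ − 1/a_t)] = 957.0 m/s.
Δv₂ = v_c2 − v_a = 208.8 m/s.
Total Δv = Δv₁ + Δv₂ = 456.7 m/s.

Δv_total ≈ 457 m/s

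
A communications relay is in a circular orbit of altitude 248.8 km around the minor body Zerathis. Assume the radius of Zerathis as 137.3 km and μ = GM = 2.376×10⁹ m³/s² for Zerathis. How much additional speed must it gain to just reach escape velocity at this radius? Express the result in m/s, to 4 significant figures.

r = 137.3 + 248.8 = 386.10 km = 3.8610×10⁵ m.
Circular speed v_c = √(μ/r) = 78.45 m/s.
Escape speed v_esc = √(2μ/r) = √2 × v_c = 110.9 m/s.
Δv = v_esc − v_c = 32.49 m/s.

Δv ≈ 32.49 m/s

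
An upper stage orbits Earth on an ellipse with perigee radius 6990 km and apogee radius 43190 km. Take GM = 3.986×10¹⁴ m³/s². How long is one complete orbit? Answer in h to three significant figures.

Semi-major axis a = (r_p + r_a)/2 = (6990.0 + 43190)/2 = 25090 km = 2.509×10⁷ m.
By Kepler's third law T = 2π√(a³/μ) = 2π × 6.295×10³ = 3.955×10⁴ s.
= 10.99 h.

T ≈ 11.0 h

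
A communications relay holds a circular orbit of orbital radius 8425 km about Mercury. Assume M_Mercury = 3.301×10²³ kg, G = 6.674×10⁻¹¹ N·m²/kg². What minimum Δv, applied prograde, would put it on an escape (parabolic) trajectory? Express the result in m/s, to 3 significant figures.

Δv ≈ 670 m/s

μ = GM = 6.674×10⁻¹¹ × 3.301×10²³ = 2.203×10¹³ m³/s².
r = 8425 km = 8.425×10⁶ m.
Circular speed v_c = √(μ/r) = 1617 m/s.
Escape speed v_esc = √(2μ/r) = √2 × v_c = 2287 m/s.
Δv = v_esc − v_c = 669.8 m/s.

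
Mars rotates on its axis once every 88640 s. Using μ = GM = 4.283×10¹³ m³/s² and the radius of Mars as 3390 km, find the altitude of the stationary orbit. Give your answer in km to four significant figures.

h_sync ≈ 17040 km

A synchronous orbit has period T, so by Kepler's third law a = (μT²/4π²)^(1/3).
μT²/4π² = 4.283×10¹³ × (8.864×10⁴)² / 39.48 = 8.524×10²¹ m³.
a = 2.043×10⁷ m = 20428 km.
Altitude h = a − R = 20428 − 3390 = 17038 km.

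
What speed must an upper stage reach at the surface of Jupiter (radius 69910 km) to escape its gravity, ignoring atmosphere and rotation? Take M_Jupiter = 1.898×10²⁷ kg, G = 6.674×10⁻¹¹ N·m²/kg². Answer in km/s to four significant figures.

μ = GM = 6.674×10⁻¹¹ × 1.898×10²⁷ = 1.267×10¹⁷ m³/s².
r = R = 6.991×10⁷ m.
Escape speed v_esc = √(2μ/r) = √(2 × 1.267×10¹⁷ / 6.991×10⁷) = √(3.624×10⁹) = 60200 m/s.
= 60.20 km/s.

v_esc ≈ 60.20 km/s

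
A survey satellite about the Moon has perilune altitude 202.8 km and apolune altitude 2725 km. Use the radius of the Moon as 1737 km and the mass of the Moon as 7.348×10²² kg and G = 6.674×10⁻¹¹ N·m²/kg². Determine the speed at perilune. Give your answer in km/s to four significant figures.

v ≈ 1.877 km/s

μ = GM = 6.674×10⁻¹¹ × 7.348×10²² = 4.904×10¹² m³/s².
r_p = 1737 + 202.8 = 1939.8 km = 1.9398×10⁶ m.
r_a = 1737 + 2725 = 4462.0 km = 4.4620×10⁶ m.
Semi-major axis a = (r_p + r_a)/2 = 3200.9 km = 3.201×10⁶ m.
Vis-viva: v² = μ(2/r − 1/a) = 4.904×10¹² × (1.031×10⁻⁶ − 3.124×10⁻⁷) = 3.524×10⁶ m²/s².
v = 1877 m/s = 1.877 km/s.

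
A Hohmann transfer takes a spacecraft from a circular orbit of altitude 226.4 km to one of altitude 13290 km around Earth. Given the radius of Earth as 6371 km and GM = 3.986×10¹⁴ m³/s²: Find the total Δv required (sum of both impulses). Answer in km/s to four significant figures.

r₁ = 6371 + 226.4 = 6597.4 km = 6.5974×10⁶ m.
r₂ = 6371 + 13290 = 19661 km = 1.9661×10⁷ m.
Transfer ellipse a_t = (r₁ + r₂)/2 = 1.313×10⁷ m.
At r₁: circular v_c1 = √(μ/r₁) = 7773 m/s; transfer-perigee v_p = √[μ(2/r₁ − 1/a_t)] = 9512 m/s.
Δv₁ = v_p − v_c1 = 1739 m/s.
At r₂: circular v_c2 = √(μ/r₂) = 4503 m/s; transfer-apogee v_a = √[μ(2/r₂ − 1/a_t)] = 3192 m/s.
Δv₂ = v_c2 − v_a = 1311 m/s.
Total Δv = Δv₁ + Δv₂ = 3050 m/s = 3.050 km/s.

Δv_total ≈ 3.050 km/s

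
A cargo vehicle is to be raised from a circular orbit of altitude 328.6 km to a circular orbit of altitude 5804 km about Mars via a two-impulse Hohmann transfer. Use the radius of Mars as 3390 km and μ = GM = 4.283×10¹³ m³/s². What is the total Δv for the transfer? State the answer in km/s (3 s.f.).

r₁ = 3390 + 328.6 = 3718.6 km = 3.7186×10⁶ m.
r₂ = 3390 + 5804 = 9194.0 km = 9.1940×10⁶ m.
Transfer ellipse a_t = (r₁ + r₂)/2 = 6.456×10⁶ m.
At r₁: circular v_c1 = √(μ/r₁) = 3394 m/s; transfer-periapsis v_p = √[μ(2/r₁ − 1/a_t)] = 4050 m/s.
Δv₁ = v_p − v_c1 = 656.1 m/s.
At r₂: circular v_c2 = √(μ/r₂) = 2158 m/s; transfer-apoapsis v_a = √[μ(2/r₂ − 1/a_t)] = 1638 m/s.
Δv₂ = v_c2 − v_a = 520.3 m/s.
Total Δv = Δv₁ + Δv₂ = 1176 m/s = 1.176 km/s.

Δv_total ≈ 1.18 km/s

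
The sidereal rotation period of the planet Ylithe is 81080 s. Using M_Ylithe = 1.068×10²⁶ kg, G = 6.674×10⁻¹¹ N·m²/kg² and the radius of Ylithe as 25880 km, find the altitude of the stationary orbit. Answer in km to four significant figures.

μ = GM = 6.674×10⁻¹¹ × 1.068×10²⁶ = 7.128×10¹⁵ m³/s².
A synchronous orbit has period T, so by Kepler's third law a = (μT²/4π²)^(1/3).
μT²/4π² = 7.128×10¹⁵ × (8.108×10⁴)² / 39.48 = 1.187×10²⁴ m³.
a = 1.059×10⁸ m = 1.0588×10⁵ km.
Altitude h = a − R = 1.0588×10⁵ − 25880 = 79999 km.

h_sync ≈ 80000 km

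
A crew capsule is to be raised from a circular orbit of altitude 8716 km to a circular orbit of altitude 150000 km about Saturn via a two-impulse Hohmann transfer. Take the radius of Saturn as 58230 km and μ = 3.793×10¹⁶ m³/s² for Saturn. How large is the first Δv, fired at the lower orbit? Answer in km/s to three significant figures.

Δv ≈ 5.48 km/s

r₁ = 58230 + 8716 = 66946 km = 6.6946×10⁷ m.
r₂ = 58230 + 150000 = 208230 km = 2.0823×10⁸ m.
Transfer ellipse a_t = (r₁ + r₂)/2 = 1.376×10⁸ m.
At r₁: circular v_c1 = √(μ/r₁) = 23800 m/s; transfer-perikrone v_p = √[μ(2/r₁ − 1/a_t)] = 29280 m/s.
Δv₁ = v_p − v_c1 = 5480 m/s.
= 5.480 km/s.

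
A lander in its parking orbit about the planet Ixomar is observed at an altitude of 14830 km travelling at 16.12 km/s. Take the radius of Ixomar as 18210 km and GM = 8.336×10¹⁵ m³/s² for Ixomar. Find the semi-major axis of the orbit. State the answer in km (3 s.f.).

r = 18210 + 14830 = 33040 km = 3.304×10⁷ m.
Vis-viva rearranged: 1/a = 2/r − v²/μ = 6.053×10⁻⁸ − 3.117×10⁻⁸ = 2.936×10⁻⁸ m⁻¹.
a = 3.406×10⁷ m = 34060 km.

a ≈ 34100 km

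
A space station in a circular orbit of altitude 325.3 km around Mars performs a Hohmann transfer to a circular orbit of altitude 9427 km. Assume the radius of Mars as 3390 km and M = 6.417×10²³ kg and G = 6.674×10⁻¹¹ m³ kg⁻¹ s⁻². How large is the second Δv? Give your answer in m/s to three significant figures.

μ = GM = 6.674×10⁻¹¹ × 6.417×10²³ = 4.283×10¹³ m³/s².
r₁ = 3390 + 325.3 = 3715.3 km = 3.7153×10⁶ m.
r₂ = 3390 + 9427 = 12817 km = 1.2817×10⁷ m.
Transfer ellipse a_t = (r₁ + r₂)/2 = 8.266×10⁶ m.
At r₁: circular v_c1 = √(μ/r₁) = 3395 m/s; transfer-periapsis v_p = √[μ(2/r₁ − 1/a_t)] = 4228 m/s.
At r₂: circular v_c2 = √(μ/r₂) = 1828 m/s; transfer-apoapsis v_a = √[μ(2/r₂ − 1/a_t)] = 1225 m/s.
Δv₂ = v_c2 − v_a = 602.5 m/s.

Δv ≈ 602 m/s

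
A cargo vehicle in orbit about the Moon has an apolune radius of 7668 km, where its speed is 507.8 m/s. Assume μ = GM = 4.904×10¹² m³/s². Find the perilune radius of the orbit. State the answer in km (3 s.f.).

r_a = 7.668×10⁶ m.
Specific energy ε = v²/2 − μ/r = -5.106×10⁵ J/kg, so a = −μ/(2ε) = 4.802×10⁶ m.
The apsides satisfy r_p + r_a = 2a, so the perilune radius is 2a − r_a = 1.936×10⁶ m = 1936.2 km.

perilune radius ≈ 1940 km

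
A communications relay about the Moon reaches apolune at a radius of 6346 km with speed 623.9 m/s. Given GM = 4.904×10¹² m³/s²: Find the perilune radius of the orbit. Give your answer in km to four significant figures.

perilune radius ≈ 2136 km

r_a = 6.346×10⁶ m.
Specific energy ε = v²/2 − μ/r = -5.781×10⁵ J/kg, so a = −μ/(2ε) = 4.241×10⁶ m.
The apsides satisfy r_p + r_a = 2a, so the perilune radius is 2a − r_a = 2.136×10⁶ m = 2136.3 km.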